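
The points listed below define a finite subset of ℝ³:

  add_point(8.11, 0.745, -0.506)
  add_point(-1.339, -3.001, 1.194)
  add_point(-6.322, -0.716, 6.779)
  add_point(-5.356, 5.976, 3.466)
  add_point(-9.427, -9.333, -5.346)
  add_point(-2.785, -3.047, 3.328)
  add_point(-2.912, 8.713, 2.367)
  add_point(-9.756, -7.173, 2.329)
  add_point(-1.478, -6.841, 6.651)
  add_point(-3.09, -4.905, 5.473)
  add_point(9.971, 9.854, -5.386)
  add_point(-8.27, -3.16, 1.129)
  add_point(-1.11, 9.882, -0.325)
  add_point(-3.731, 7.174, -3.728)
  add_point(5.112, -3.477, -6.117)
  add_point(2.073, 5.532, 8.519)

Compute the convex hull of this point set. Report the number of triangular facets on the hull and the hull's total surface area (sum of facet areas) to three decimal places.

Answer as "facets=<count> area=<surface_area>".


Points on the hull: [0, 2, 3, 4, 6, 7, 8, 10, 11, 12, 13, 14, 15] (13 of 16).

Area of each hull facet:
  f1: (p15, p12, p10) → 62.9117
  f2: (p13, p12, p10) → 30.3660
  f3: (p13, p4, p10) → 107.8068
  f4: (p0, p15, p10) → 62.0251
  f5: (p2, p3, p7) → 28.0382
  f6: (p2, p3, p15) → 33.2805
  f7: (p6, p15, p12) → 13.5649
  f8: (p6, p3, p15) → 16.2602
  f9: (p6, p13, p12) → 8.7205
  f10: (p6, p13, p3) → 12.1389
  f11: (p11, p4, p7) → 17.7254
  f12: (p11, p3, p7) → 10.7923
  f13: (p11, p13, p4) → 52.1352
  f14: (p11, p13, p3) → 36.8700
  f15: (p14, p4, p10) → 83.3130
  f16: (p14, p0, p10) → 39.2106
  f17: (p8, p0, p15) → 72.1754
  f18: (p8, p2, p7) → 31.3000
  f19: (p8, p2, p15) → 41.4122
  f20: (p8, p14, p0) → 53.0922
  f21: (p8, p4, p7) → 33.8708
  f22: (p8, p14, p4) → 97.3591
Σ area = 944.369

Euler characteristic 13−33+22 = 2 ✓

facets=22 area=944.369


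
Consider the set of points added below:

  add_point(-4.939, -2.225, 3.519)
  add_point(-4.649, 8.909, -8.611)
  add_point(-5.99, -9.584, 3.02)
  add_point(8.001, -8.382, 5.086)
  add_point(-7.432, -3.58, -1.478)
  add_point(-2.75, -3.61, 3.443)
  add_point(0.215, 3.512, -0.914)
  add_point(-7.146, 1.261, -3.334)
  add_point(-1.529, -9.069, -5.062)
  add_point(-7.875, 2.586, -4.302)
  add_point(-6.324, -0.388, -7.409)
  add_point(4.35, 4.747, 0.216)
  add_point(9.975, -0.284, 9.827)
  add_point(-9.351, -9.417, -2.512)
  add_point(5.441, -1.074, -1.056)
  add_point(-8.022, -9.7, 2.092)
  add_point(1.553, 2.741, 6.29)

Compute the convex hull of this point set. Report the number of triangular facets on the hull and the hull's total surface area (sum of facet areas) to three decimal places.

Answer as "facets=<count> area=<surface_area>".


facets=22 area=876.820

Hull vertices (13/17): indices [0, 1, 2, 3, 8, 9, 10, 11, 12, 13, 14, 15, 16].

Area of each hull facet:
  f1: (p8, p15, p13) → 19.7510
  f2: (p9, p15, p13) → 28.9408
  f3: (p10, p8, p13) → 39.4658
  f4: (p10, p8, p1) → 30.4909
  f5: (p10, p9, p13) → 24.2320
  f6: (p10, p9, p1) → 18.9819
  f7: (p14, p8, p1) → 90.5595
  f8: (p2, p8, p15) → 10.3089
  f9: (p16, p9, p1) → 58.4465
  f10: (p11, p14, p12) → 35.1457
  f11: (p11, p14, p1) → 38.5529
  f12: (p11, p16, p12) → 33.5298
  f13: (p11, p16, p1) → 42.5303
  f14: (p3, p14, p12) → 45.7079
  f15: (p3, p14, p8) → 55.4570
  f16: (p3, p2, p12) → 63.8393
  f17: (p3, p2, p8) → 61.3898
  f18: (p0, p9, p15) → 38.7855
  f19: (p0, p16, p9) → 40.7389
  f20: (p0, p2, p15) → 8.1521
  f21: (p0, p2, p12) → 58.4561
  f22: (p0, p16, p12) → 33.3578
Σ area = 876.820

Check V−E+F: 13 − 33 + 22 = 2.


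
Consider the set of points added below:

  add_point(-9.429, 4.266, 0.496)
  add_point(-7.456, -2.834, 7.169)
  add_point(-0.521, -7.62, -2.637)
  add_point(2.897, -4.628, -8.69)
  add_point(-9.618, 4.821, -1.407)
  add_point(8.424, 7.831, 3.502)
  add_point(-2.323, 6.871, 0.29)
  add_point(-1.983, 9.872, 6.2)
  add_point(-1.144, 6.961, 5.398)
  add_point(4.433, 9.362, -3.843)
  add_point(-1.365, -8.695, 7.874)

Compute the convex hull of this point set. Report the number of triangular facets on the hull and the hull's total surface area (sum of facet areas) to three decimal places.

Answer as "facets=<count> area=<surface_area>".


Extreme-point indices: [0, 1, 2, 3, 4, 5, 7, 9, 10] — 9 of 11 on the boundary.

Facet areas (half cross-product norm):
  f1: (p3, p10, p5) → 147.5183
  f2: (p7, p10, p5) → 100.0980
  f3: (p9, p3, p4) → 105.1851
  f4: (p9, p3, p5) → 62.4292
  f5: (p9, p7, p4) → 69.3882
  f6: (p9, p7, p5) → 44.8090
  f7: (p2, p3, p4) → 58.5007
  f8: (p2, p3, p10) → 19.8316
  f9: (p1, p7, p10) → 54.9763
  f10: (p1, p2, p4) → 73.8523
  f11: (p1, p2, p10) → 44.7491
  f12: (p0, p7, p4) → 9.8708
  f13: (p0, p1, p4) → 5.0614
  f14: (p0, p1, p7) → 53.9290
Σ area = 850.199

Check V−E+F: 9 − 21 + 14 = 2.

facets=14 area=850.199


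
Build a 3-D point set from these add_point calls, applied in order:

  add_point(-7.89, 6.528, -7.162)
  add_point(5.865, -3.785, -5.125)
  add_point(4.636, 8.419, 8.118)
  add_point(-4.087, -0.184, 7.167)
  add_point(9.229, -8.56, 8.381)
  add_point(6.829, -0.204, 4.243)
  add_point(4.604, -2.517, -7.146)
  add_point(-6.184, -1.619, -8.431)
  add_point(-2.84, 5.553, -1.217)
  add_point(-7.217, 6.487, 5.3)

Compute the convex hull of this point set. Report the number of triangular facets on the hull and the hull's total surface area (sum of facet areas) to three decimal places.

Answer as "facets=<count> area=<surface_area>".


Hull vertices (9/10): indices [0, 1, 2, 3, 4, 5, 6, 7, 9].

Area of each hull facet:
  f1: (p3, p2, p4) → 94.2669
  f2: (p3, p7, p4) → 123.4522
  f3: (p6, p2, p0) → 136.2235
  f4: (p6, p7, p0) → 44.2851
  f5: (p9, p7, p0) → 52.0500
  f6: (p9, p3, p7) → 58.6305
  f7: (p9, p2, p0) → 73.9098
  f8: (p9, p3, p2) → 44.5093
  f9: (p5, p2, p4) → 35.2690
  f10: (p1, p6, p2) → 23.8638
  f11: (p1, p5, p2) → 36.4930
  f12: (p1, p5, p4) → 48.1828
  f13: (p1, p7, p4) → 80.1444
  f14: (p1, p6, p7) → 11.8825
Σ area = 863.163

Euler characteristic 9−21+14 = 2 ✓

facets=14 area=863.163


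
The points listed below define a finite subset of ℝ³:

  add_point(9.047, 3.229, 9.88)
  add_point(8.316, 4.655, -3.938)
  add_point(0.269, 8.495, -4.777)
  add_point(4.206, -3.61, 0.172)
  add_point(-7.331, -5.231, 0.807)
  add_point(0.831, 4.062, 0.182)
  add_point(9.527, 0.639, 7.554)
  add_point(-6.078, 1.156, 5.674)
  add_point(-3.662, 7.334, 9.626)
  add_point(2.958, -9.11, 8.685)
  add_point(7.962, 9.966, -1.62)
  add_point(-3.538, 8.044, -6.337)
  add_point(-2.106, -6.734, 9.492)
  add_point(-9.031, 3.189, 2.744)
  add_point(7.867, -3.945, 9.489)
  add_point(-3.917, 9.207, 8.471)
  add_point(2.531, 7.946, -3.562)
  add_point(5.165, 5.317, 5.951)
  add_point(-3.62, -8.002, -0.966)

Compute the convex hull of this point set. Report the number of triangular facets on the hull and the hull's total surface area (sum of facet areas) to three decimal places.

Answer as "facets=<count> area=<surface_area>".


Points on the hull: [0, 1, 3, 4, 6, 8, 9, 10, 11, 12, 13, 14, 15, 18] (14 of 19).

Area of each hull facet:
  f1: (p4, p11, p13) → 50.9086
  f2: (p4, p18, p11) → 38.2169
  f3: (p3, p18, p9) → 44.5699
  f4: (p1, p18, p11) → 100.9651
  f5: (p1, p3, p18) → 32.7324
  f6: (p12, p0, p8) → 86.2324
  f7: (p12, p8, p13) → 63.4774
  f8: (p12, p18, p9) → 30.0149
  f9: (p12, p4, p18) → 25.0775
  f10: (p12, p4, p13) → 45.0512
  f11: (p10, p1, p11) → 35.4984
  f12: (p10, p0, p6) → 23.0817
  f13: (p10, p1, p6) → 35.4278
  f14: (p14, p12, p9) → 19.3645
  f15: (p14, p12, p0) → 34.1879
  f16: (p14, p0, p6) → 8.6099
  f17: (p14, p3, p9) → 33.8951
  f18: (p14, p1, p6) → 25.6167
  f19: (p14, p1, p3) → 48.9017
  f20: (p15, p0, p8) → 13.6899
  f21: (p15, p10, p0) → 89.1927
  f22: (p15, p10, p11) → 87.0893
  f23: (p15, p11, p13) → 56.8651
  f24: (p15, p8, p13) → 10.6743
Σ area = 1039.341

Euler characteristic 14−36+24 = 2 ✓

facets=24 area=1039.341


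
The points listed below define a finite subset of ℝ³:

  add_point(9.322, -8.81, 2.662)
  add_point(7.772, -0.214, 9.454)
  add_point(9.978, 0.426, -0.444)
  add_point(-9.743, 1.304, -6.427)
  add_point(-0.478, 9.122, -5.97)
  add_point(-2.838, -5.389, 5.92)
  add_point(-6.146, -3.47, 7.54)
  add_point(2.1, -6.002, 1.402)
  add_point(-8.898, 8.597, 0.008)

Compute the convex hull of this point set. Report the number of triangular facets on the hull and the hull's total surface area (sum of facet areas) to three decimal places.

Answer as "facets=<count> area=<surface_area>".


facets=14 area=843.808

Points on the hull: [0, 1, 2, 3, 4, 5, 6, 7, 8] (9 of 9).

Triangle areas on the boundary:
  f1: (p0, p2, p3) → 100.4914
  f2: (p1, p0, p2) → 45.8150
  f3: (p4, p2, p3) → 87.6443
  f4: (p4, p1, p2) → 72.2228
  f5: (p7, p0, p3) → 23.8538
  f6: (p5, p1, p0) → 63.0097
  f7: (p5, p6, p1) → 23.6709
  f8: (p5, p7, p0) → 21.0928
  f9: (p5, p6, p3) → 31.5393
  f10: (p5, p7, p3) → 51.8519
  f11: (p8, p6, p1) → 104.2561
  f12: (p8, p4, p1) → 101.5679
  f13: (p8, p6, p3) → 68.2327
  f14: (p8, p4, p3) → 48.5591
Σ area = 843.808

Euler: V−E+F = 9−21+14 = 2.


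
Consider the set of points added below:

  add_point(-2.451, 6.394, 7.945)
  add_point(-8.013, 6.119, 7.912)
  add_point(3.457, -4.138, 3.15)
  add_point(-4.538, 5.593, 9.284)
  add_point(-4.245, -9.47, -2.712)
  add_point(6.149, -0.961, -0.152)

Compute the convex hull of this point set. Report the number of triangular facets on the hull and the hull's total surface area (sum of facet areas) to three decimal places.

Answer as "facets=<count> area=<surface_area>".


facets=8 area=343.406

Extreme-point indices: [0, 1, 2, 3, 4, 5] — 6 of 6 on the boundary.

Triangle areas on the boundary:
  f1: (p4, p5, p1) → 116.8751
  f2: (p3, p4, p1) → 36.1348
  f3: (p2, p4, p5) → 27.8989
  f4: (p2, p3, p4) → 76.2784
  f5: (p0, p5, p1) → 31.3463
  f6: (p0, p3, p1) → 4.2343
  f7: (p0, p2, p5) → 34.5147
  f8: (p0, p2, p3) → 16.1238
Σ area = 343.406

Euler characteristic 6−12+8 = 2 ✓


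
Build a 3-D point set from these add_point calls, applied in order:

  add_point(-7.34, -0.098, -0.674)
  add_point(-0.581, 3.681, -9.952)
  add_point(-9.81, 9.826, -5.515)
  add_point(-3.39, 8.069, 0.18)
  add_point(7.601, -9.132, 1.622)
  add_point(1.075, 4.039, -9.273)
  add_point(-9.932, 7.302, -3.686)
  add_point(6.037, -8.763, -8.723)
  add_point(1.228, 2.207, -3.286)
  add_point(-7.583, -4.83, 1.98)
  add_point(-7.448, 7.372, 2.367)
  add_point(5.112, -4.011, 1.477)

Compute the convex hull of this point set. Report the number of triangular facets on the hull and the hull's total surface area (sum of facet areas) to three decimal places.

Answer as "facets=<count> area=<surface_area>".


facets=16 area=745.902

10 of the 12 inputs are extreme points: [1, 2, 3, 4, 5, 6, 7, 9, 10, 11].

Per-facet area ½‖(b−a)×(c−a)‖:
  f1: (p9, p10, p6) → 39.9038
  f2: (p9, p10, p4) → 92.9850
  f3: (p2, p10, p6) → 8.7240
  f4: (p2, p9, p6) → 5.9581
  f5: (p7, p9, p4) → 81.9200
  f6: (p7, p2, p1) → 52.6759
  f7: (p7, p2, p9) → 147.4823
  f8: (p11, p10, p4) → 18.3707
  f9: (p3, p2, p10) → 19.4607
  f10: (p3, p11, p10) → 32.5549
  f11: (p5, p2, p1) → 9.6661
  f12: (p5, p3, p2) → 48.2338
  f13: (p5, p7, p1) → 12.3793
  f14: (p5, p3, p11) → 74.2826
  f15: (p5, p7, p4) → 71.3514
  f16: (p5, p11, p4) → 29.9532
Σ area = 745.902

Euler: V−E+F = 10−24+16 = 2.


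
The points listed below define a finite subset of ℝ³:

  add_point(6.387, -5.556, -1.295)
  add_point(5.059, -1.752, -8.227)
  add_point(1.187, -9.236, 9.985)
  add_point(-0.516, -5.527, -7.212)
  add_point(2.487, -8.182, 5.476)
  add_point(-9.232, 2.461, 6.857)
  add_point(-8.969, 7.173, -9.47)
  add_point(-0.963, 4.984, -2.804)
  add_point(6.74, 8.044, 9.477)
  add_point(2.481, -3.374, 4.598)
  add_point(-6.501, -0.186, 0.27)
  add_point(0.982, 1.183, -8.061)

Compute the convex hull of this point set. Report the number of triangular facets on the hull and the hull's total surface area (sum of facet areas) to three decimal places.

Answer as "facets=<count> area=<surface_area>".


Points on the hull: [0, 1, 2, 3, 4, 5, 6, 8, 10, 11] (10 of 12).

Area of each hull facet:
  f1: (p2, p8, p5) → 125.3496
  f2: (p6, p8, p5) → 145.3622
  f3: (p3, p1, p6) → 52.4810
  f4: (p0, p2, p8) → 106.8723
  f5: (p0, p1, p8) → 68.5751
  f6: (p0, p3, p1) → 26.3848
  f7: (p11, p6, p8) → 113.3717
  f8: (p11, p1, p8) → 49.4907
  f9: (p11, p1, p6) → 5.0970
  f10: (p10, p6, p5) → 43.4010
  f11: (p10, p3, p6) → 67.6589
  f12: (p10, p2, p5) → 57.5663
  f13: (p10, p3, p2) → 83.4482
  f14: (p4, p3, p2) → 15.3935
  f15: (p4, p0, p2) → 4.9938
  f16: (p4, p0, p3) → 36.8864
Σ area = 1002.332

Euler characteristic 10−24+16 = 2 ✓

facets=16 area=1002.332


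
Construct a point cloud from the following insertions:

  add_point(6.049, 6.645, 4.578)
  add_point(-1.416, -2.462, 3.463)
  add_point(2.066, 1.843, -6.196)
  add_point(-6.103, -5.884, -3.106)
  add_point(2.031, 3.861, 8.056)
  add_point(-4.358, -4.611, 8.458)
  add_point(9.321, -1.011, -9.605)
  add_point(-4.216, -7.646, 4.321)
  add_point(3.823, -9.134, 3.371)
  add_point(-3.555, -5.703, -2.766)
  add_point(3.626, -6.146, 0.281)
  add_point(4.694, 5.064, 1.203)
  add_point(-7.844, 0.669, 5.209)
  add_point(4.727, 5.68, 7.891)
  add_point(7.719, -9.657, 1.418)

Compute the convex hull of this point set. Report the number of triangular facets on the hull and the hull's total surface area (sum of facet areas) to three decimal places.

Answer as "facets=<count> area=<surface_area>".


Points on the hull: [0, 2, 3, 4, 5, 6, 7, 8, 12, 13, 14] (11 of 15).

Area of each hull facet:
  f1: (p0, p14, p6) → 105.6875
  f2: (p3, p14, p6) → 101.5422
  f3: (p2, p3, p12) → 62.3275
  f4: (p2, p3, p6) → 43.4911
  f5: (p2, p0, p12) → 85.9506
  f6: (p2, p0, p6) → 51.8618
  f7: (p13, p0, p14) → 30.7976
  f8: (p13, p0, p12) → 24.7032
  f9: (p7, p3, p14) → 48.8812
  f10: (p7, p3, p12) → 35.0537
  f11: (p7, p5, p12) → 18.1885
  f12: (p4, p5, p12) → 35.8437
  f13: (p4, p13, p12) → 7.1883
  f14: (p4, p13, p5) → 5.6194
  f15: (p8, p7, p14) → 6.1708
  f16: (p8, p7, p5) → 20.5719
  f17: (p8, p13, p14) → 33.4182
  f18: (p8, p13, p5) → 71.4841
Σ area = 788.781

Check V−E+F: 11 − 27 + 18 = 2.

facets=18 area=788.781


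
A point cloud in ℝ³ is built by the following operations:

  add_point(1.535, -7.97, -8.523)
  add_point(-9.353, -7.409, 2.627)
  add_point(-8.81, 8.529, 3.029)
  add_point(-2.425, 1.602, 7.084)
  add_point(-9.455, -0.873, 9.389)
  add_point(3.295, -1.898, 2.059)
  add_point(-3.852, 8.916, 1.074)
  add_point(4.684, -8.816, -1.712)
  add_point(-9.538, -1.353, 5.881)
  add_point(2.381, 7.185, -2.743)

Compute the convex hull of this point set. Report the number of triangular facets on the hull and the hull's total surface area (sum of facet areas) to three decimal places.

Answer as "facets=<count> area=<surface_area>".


Extreme-point indices: [0, 1, 2, 3, 4, 5, 6, 7, 8, 9] — 10 of 10 on the boundary.

Triangle areas on the boundary:
  f1: (p9, p0, p7) → 59.5587
  f2: (p3, p9, p6) → 35.9468
  f3: (p1, p0, p7) → 55.1609
  f4: (p4, p1, p8) → 9.8564
  f5: (p4, p3, p7) → 55.7057
  f6: (p4, p1, p7) → 66.4676
  f7: (p5, p9, p7) → 34.2580
  f8: (p5, p3, p7) → 21.6948
  f9: (p5, p3, p9) → 42.7343
  f10: (p2, p1, p0) → 124.3268
  f11: (p2, p9, p6) → 6.8907
  f12: (p2, p9, p0) → 100.4287
  f13: (p2, p1, p8) → 24.9268
  f14: (p2, p4, p8) → 18.0730
  f15: (p2, p3, p6) → 25.3014
  f16: (p2, p4, p3) → 38.9349
Σ area = 720.265

Euler characteristic 10−24+16 = 2 ✓

facets=16 area=720.265


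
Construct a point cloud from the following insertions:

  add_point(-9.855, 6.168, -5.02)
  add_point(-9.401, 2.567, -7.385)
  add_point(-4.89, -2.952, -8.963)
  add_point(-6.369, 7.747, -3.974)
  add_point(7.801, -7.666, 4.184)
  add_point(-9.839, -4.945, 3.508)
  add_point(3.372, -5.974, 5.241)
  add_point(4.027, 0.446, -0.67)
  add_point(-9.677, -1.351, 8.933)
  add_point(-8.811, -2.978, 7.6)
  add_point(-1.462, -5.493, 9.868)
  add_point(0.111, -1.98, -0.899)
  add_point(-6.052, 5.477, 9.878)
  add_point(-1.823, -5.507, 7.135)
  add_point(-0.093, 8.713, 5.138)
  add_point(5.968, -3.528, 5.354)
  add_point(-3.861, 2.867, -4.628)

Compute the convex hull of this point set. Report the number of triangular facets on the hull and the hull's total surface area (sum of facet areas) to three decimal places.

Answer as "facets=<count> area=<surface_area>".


facets=22 area=891.816

Extreme-point indices: [0, 1, 2, 3, 4, 5, 7, 8, 9, 10, 12, 14, 15] — 13 of 17 on the boundary.

Area of each hull facet:
  f1: (p15, p12, p14) → 56.4664
  f2: (p15, p7, p4) → 16.2218
  f3: (p15, p7, p14) → 40.6646
  f4: (p10, p5, p4) → 54.3306
  f5: (p10, p15, p4) → 20.1245
  f6: (p10, p15, p12) → 52.6196
  f7: (p2, p7, p4) → 60.0261
  f8: (p2, p5, p4) → 115.4384
  f9: (p3, p7, p14) → 58.0006
  f10: (p3, p12, p0) → 27.1961
  f11: (p3, p12, p14) → 45.9240
  f12: (p3, p2, p7) → 67.9306
  f13: (p8, p10, p12) → 35.9908
  f14: (p8, p12, p0) → 58.8067
  f15: (p8, p5, p0) → 45.4829
  f16: (p1, p5, p0) → 28.6714
  f17: (p1, p2, p5) → 47.0243
  f18: (p1, p3, p0) → 7.9391
  f19: (p1, p3, p2) → 23.0673
  f20: (p9, p10, p5) → 17.8716
  f21: (p9, p8, p5) → 3.5997
  f22: (p9, p8, p10) → 8.4191
Σ area = 891.816

Euler: V−E+F = 13−33+22 = 2.


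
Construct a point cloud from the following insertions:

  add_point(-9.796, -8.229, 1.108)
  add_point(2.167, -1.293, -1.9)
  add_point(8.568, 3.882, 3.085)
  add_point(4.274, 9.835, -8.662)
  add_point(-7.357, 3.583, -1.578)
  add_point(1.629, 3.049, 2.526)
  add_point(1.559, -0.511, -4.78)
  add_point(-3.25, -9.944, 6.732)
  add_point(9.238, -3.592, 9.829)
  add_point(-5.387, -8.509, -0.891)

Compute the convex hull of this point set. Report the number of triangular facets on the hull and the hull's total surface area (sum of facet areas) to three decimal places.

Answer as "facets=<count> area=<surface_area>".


facets=14 area=781.126

Hull vertices (9/10): indices [0, 2, 3, 4, 5, 6, 7, 8, 9].

Facet areas (half cross-product norm):
  f1: (p4, p3, p0) → 69.9745
  f2: (p4, p7, p0) → 53.4903
  f3: (p4, p7, p8) → 117.5640
  f4: (p9, p3, p0) → 46.6871
  f5: (p9, p7, p0) → 19.3188
  f6: (p9, p7, p8) → 53.9274
  f7: (p2, p3, p8) → 29.6020
  f8: (p6, p3, p8) → 89.3165
  f9: (p6, p9, p8) → 93.6804
  f10: (p6, p9, p3) → 26.7790
  f11: (p5, p4, p3) → 64.7670
  f12: (p5, p2, p3) → 45.9492
  f13: (p5, p4, p8) → 34.7182
  f14: (p5, p2, p8) → 35.3512
Σ area = 781.126

Check V−E+F: 9 − 21 + 14 = 2.


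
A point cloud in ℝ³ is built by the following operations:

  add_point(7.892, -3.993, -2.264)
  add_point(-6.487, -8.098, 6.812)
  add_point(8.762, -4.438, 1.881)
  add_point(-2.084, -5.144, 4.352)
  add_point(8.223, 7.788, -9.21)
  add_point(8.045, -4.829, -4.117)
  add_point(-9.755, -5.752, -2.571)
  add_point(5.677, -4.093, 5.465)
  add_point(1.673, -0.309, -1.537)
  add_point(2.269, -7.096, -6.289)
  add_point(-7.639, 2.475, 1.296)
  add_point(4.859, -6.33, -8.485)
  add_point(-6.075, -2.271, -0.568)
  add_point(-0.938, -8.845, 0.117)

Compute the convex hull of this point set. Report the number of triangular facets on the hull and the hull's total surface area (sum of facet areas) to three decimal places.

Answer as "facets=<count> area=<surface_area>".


Points on the hull: [1, 2, 4, 5, 6, 7, 9, 10, 11, 13] (10 of 14).

Per-facet area ½‖(b−a)×(c−a)‖:
  f1: (p11, p4, p6) → 112.3634
  f2: (p10, p4, p6) → 90.3462
  f3: (p10, p1, p6) → 46.1203
  f4: (p5, p4, p2) → 39.1637
  f5: (p5, p11, p2) → 8.7826
  f6: (p5, p11, p4) → 38.1505
  f7: (p13, p11, p2) → 51.3996
  f8: (p13, p1, p6) → 39.0378
  f9: (p7, p10, p1) → 75.0380
  f10: (p7, p13, p2) → 23.0989
  f11: (p7, p13, p1) → 42.4996
  f12: (p7, p4, p2) → 35.3031
  f13: (p7, p10, p4) → 137.1519
  f14: (p9, p11, p6) → 10.9099
  f15: (p9, p13, p6) → 35.7379
  f16: (p9, p13, p11) → 4.9147
Σ area = 790.018

Euler characteristic 10−24+16 = 2 ✓

facets=16 area=790.018


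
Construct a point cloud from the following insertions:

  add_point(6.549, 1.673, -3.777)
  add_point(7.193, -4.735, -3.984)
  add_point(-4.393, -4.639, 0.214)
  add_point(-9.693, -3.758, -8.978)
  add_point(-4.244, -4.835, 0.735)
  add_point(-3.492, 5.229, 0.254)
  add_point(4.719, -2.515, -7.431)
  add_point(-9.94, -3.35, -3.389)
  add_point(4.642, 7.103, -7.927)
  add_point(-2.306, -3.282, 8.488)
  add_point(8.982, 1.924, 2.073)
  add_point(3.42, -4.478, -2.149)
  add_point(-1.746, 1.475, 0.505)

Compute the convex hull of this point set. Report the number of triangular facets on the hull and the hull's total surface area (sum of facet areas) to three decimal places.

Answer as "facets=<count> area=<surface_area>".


facets=14 area=707.072

9 of the 13 inputs are extreme points: [1, 3, 4, 5, 6, 7, 8, 9, 10].

Facet areas (half cross-product norm):
  f1: (p1, p8, p10) → 52.7331
  f2: (p1, p9, p10) → 63.6895
  f3: (p5, p9, p7) → 65.0815
  f4: (p5, p8, p10) → 64.6862
  f5: (p5, p9, p10) → 71.9427
  f6: (p6, p1, p8) → 19.9145
  f7: (p4, p9, p7) → 21.0159
  f8: (p4, p1, p9) → 49.8557
  f9: (p3, p4, p7) → 17.1962
  f10: (p3, p4, p1) → 68.7331
  f11: (p3, p6, p1) → 29.1195
  f12: (p3, p6, p8) → 69.8750
  f13: (p3, p5, p7) → 29.7726
  f14: (p3, p5, p8) → 83.4568
Σ area = 707.072

Euler: V−E+F = 9−21+14 = 2.


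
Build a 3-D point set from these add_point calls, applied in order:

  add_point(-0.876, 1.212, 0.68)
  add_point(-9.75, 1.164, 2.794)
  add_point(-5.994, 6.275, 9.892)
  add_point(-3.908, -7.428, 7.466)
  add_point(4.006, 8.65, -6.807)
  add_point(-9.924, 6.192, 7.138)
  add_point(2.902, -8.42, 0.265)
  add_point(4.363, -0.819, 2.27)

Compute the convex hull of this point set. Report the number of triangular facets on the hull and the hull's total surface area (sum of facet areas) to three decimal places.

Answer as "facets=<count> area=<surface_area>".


Hull vertices (7/8): indices [1, 2, 3, 4, 5, 6, 7].

Triangle areas on the boundary:
  f1: (p6, p4, p7) → 45.1986
  f2: (p3, p6, p7) → 39.3639
  f3: (p2, p4, p5) → 46.9448
  f4: (p2, p4, p7) → 96.3515
  f5: (p2, p3, p5) → 33.7685
  f6: (p2, p3, p7) → 77.2260
  f7: (p1, p4, p5) → 60.9654
  f8: (p1, p6, p4) → 133.3684
  f9: (p1, p3, p5) → 35.9220
  f10: (p1, p3, p6) → 56.2604
Σ area = 625.369

Euler characteristic 7−15+10 = 2 ✓

facets=10 area=625.369


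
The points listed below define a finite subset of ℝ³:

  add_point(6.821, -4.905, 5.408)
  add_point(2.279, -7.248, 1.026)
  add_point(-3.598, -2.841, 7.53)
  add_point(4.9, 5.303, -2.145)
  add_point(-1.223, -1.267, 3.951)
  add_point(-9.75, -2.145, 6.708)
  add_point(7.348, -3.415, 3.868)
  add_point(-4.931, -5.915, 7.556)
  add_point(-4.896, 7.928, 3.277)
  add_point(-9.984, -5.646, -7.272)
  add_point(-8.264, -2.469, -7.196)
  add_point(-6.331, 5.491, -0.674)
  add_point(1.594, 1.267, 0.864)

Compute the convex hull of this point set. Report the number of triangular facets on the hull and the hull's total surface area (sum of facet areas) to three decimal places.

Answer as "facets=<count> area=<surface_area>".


facets=18 area=708.636

Points on the hull: [0, 1, 2, 3, 5, 6, 7, 8, 9, 10, 11] (11 of 13).

Per-facet area ½‖(b−a)×(c−a)‖:
  f1: (p3, p8, p6) → 62.0932
  f2: (p1, p7, p9) → 70.8165
  f3: (p1, p3, p9) → 98.0949
  f4: (p1, p3, p6) → 37.7847
  f5: (p5, p7, p9) → 44.5160
  f6: (p2, p5, p8) → 35.1244
  f7: (p2, p5, p7) → 10.0182
  f8: (p10, p3, p9) → 16.6406
  f9: (p0, p1, p6) → 7.4152
  f10: (p0, p1, p7) → 33.0456
  f11: (p0, p2, p7) → 17.7440
  f12: (p0, p8, p6) → 17.5300
  f13: (p0, p2, p8) → 61.6665
  f14: (p11, p3, p8) → 27.0779
  f15: (p11, p10, p3) → 59.0702
  f16: (p11, p10, p9) → 12.0851
  f17: (p11, p5, p9) → 70.9543
  f18: (p11, p5, p8) → 26.9590
Σ area = 708.636

Euler: V−E+F = 11−27+18 = 2.


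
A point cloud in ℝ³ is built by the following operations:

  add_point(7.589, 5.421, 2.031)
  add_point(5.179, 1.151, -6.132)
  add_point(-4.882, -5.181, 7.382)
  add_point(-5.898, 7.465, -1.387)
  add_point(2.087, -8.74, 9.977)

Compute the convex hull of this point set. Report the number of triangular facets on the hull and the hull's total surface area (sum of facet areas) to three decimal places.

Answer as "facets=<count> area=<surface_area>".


Points on the hull: [0, 1, 2, 3, 4] (5 of 5).

Facet areas (half cross-product norm):
  f1: (p1, p0, p3) → 61.7687
  f2: (p1, p4, p0) → 81.5093
  f3: (p2, p0, p3) → 102.7174
  f4: (p2, p4, p0) → 68.7586
  f5: (p2, p1, p3) → 101.9460
  f6: (p2, p1, p4) → 73.9278
Σ area = 490.628

Euler characteristic 5−9+6 = 2 ✓

facets=6 area=490.628


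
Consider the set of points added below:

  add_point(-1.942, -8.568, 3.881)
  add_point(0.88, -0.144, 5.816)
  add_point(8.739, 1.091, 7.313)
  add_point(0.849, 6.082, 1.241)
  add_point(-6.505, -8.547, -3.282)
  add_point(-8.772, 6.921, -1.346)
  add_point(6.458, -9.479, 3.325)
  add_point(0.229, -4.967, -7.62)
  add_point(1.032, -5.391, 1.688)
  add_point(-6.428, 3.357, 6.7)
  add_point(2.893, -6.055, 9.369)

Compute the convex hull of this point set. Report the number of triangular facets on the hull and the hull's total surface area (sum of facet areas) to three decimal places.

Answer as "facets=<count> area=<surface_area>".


9 of the 11 inputs are extreme points: [0, 2, 3, 4, 5, 6, 7, 9, 10].

Area of each hull facet:
  f1: (p7, p6, p2) → 76.9207
  f2: (p3, p7, p5) → 70.1878
  f3: (p3, p7, p2) → 78.9232
  f4: (p3, p9, p5) → 39.1829
  f5: (p3, p9, p2) → 52.6105
  f6: (p10, p6, p2) → 36.6634
  f7: (p10, p9, p2) → 63.2510
  f8: (p4, p7, p5) → 67.2627
  f9: (p4, p9, p5) → 68.1305
  f10: (p4, p7, p6) → 57.6751
  f11: (p0, p10, p6) → 27.5869
  f12: (p0, p4, p6) → 31.5858
  f13: (p0, p10, p9) → 49.0417
  f14: (p0, p4, p9) → 55.4116
Σ area = 774.434

Check V−E+F: 9 − 21 + 14 = 2.

facets=14 area=774.434


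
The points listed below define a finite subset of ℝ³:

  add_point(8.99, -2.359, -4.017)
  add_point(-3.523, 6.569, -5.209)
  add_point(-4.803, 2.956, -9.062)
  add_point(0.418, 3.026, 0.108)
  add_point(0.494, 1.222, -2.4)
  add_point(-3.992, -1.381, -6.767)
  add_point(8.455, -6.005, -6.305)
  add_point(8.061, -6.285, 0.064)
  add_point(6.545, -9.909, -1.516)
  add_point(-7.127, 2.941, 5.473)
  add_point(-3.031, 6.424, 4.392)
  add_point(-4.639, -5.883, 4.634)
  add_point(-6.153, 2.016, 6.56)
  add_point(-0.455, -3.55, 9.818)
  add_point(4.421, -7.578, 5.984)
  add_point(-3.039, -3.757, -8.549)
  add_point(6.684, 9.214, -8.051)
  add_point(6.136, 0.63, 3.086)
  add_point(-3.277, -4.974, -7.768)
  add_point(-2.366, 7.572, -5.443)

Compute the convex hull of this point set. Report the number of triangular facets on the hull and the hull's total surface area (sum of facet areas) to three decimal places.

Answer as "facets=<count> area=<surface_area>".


facets=30 area=954.445

Extreme-point indices: [0, 1, 2, 6, 7, 8, 9, 10, 11, 12, 13, 14, 15, 16, 17, 18, 19] — 17 of 20 on the boundary.

Facet areas (half cross-product norm):
  f1: (p17, p16, p0) → 50.8581
  f2: (p19, p2, p16) → 28.6336
  f3: (p6, p16, p0) → 21.9045
  f4: (p10, p17, p16) → 75.3583
  f5: (p10, p19, p9) → 25.7927
  f6: (p10, p19, p16) → 44.3733
  f7: (p1, p2, p9) → 29.9733
  f8: (p1, p19, p9) → 7.5874
  f9: (p1, p19, p2) → 3.6471
  f10: (p12, p11, p9) → 6.3146
  f11: (p12, p10, p9) → 4.7339
  f12: (p13, p12, p11) → 27.0195
  f13: (p13, p10, p17) → 51.6003
  f14: (p13, p12, p10) → 24.0746
  f15: (p18, p6, p8) → 37.9512
  f16: (p18, p11, p8) → 71.2614
  f17: (p18, p2, p9) → 59.6990
  f18: (p18, p11, p9) → 57.5117
  f19: (p7, p17, p0) → 21.3760
  f20: (p7, p6, p0) → 12.1410
  f21: (p7, p6, p8) → 12.8453
  f22: (p14, p11, p8) → 37.3280
  f23: (p14, p13, p11) → 25.7224
  f24: (p14, p7, p8) → 14.9591
  f25: (p14, p13, p17) → 32.0968
  f26: (p14, p7, p17) → 26.3449
  f27: (p15, p18, p2) → 3.0660
  f28: (p15, p18, p6) → 8.6938
  f29: (p15, p2, p16) → 44.4058
  f30: (p15, p6, p16) → 87.1711
Σ area = 954.445

Check V−E+F: 17 − 45 + 30 = 2.


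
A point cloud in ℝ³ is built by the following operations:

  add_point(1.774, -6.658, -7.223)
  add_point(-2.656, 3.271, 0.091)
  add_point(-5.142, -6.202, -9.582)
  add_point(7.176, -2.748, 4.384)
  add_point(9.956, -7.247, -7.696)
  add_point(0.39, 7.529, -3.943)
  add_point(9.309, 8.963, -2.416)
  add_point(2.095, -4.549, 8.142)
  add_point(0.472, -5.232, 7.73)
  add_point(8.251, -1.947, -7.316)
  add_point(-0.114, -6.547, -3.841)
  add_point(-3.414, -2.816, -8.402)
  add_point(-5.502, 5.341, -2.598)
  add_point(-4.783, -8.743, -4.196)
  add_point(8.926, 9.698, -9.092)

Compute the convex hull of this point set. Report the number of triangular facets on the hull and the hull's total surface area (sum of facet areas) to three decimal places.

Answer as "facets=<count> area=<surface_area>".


Hull vertices (11/15): indices [1, 2, 3, 4, 5, 6, 7, 8, 12, 13, 14].

Per-facet area ½‖(b−a)×(c−a)‖:
  f1: (p2, p14, p12) → 110.7431
  f2: (p2, p14, p4) → 128.6455
  f3: (p6, p14, p4) → 56.2121
  f4: (p13, p2, p12) → 40.0528
  f5: (p13, p2, p4) → 44.5724
  f6: (p5, p14, p12) → 10.7245
  f7: (p5, p6, p12) → 12.1545
  f8: (p5, p6, p14) → 30.1702
  f9: (p1, p7, p12) → 8.3080
  f10: (p1, p6, p12) → 28.8349
  f11: (p1, p6, p7) → 82.0826
  f12: (p3, p7, p4) → 34.8761
  f13: (p3, p6, p4) → 88.6416
  f14: (p3, p6, p7) → 34.6816
  f15: (p8, p7, p12) → 14.0166
  f16: (p8, p13, p12) → 90.1457
  f17: (p8, p7, p4) → 16.0232
  f18: (p8, p13, p4) → 100.6675
Σ area = 931.553

Check V−E+F: 11 − 27 + 18 = 2.

facets=18 area=931.553


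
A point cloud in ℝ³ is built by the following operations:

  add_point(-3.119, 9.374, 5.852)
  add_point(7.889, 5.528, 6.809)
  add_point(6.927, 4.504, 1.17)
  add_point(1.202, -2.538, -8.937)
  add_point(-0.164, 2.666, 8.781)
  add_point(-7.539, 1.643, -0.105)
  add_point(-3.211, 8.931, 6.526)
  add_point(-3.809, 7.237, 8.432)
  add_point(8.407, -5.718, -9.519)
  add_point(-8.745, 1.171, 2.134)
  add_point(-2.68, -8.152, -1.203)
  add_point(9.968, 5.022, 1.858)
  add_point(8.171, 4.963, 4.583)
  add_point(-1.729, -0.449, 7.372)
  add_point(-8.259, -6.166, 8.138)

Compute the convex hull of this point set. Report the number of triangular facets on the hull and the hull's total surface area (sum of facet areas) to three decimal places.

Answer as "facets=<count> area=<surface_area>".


facets=20 area=873.305

Extreme-point indices: [0, 1, 3, 4, 5, 6, 7, 8, 9, 10, 11, 14] — 12 of 15 on the boundary.

Area of each hull facet:
  f1: (p14, p10, p9) → 48.7796
  f2: (p14, p8, p10) → 38.9749
  f3: (p3, p8, p11) → 60.3025
  f4: (p3, p8, p10) → 40.0682
  f5: (p7, p14, p9) → 47.6117
  f6: (p1, p8, p11) → 30.6904
  f7: (p1, p14, p8) → 191.5469
  f8: (p5, p10, p9) → 14.0913
  f9: (p5, p3, p10) → 54.9662
  f10: (p0, p3, p11) → 111.9724
  f11: (p0, p1, p11) → 29.9094
  f12: (p0, p5, p3) → 66.3092
  f13: (p0, p7, p9) → 17.1724
  f14: (p0, p5, p9) → 13.6839
  f15: (p4, p7, p14) → 34.7290
  f16: (p4, p1, p14) → 27.9177
  f17: (p4, p1, p7) → 24.4747
  f18: (p6, p1, p7) → 15.2078
  f19: (p6, p0, p7) → 0.1951
  f20: (p6, p0, p1) → 4.7016
Σ area = 873.305

Euler characteristic 12−30+20 = 2 ✓


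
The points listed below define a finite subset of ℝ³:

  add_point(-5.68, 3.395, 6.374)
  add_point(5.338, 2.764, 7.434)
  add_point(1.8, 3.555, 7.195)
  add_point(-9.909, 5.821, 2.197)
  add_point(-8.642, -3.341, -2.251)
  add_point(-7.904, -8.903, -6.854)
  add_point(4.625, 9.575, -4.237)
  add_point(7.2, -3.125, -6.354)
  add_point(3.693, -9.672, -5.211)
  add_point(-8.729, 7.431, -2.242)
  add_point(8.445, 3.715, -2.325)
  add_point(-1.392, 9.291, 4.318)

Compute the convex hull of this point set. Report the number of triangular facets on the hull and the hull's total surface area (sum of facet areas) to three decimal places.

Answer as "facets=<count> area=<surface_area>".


facets=20 area=909.059

Points on the hull: [0, 1, 2, 3, 4, 5, 6, 7, 8, 9, 10, 11] (12 of 12).

Triangle areas on the boundary:
  f1: (p6, p1, p10) → 36.7788
  f2: (p0, p8, p5) → 105.0945
  f3: (p0, p8, p1) → 98.0251
  f4: (p9, p5, p3) → 41.2818
  f5: (p9, p6, p5) → 115.9204
  f6: (p7, p8, p5) → 40.7453
  f7: (p7, p6, p5) → 104.7205
  f8: (p7, p6, p10) → 25.6538
  f9: (p7, p1, p10) → 38.7079
  f10: (p7, p8, p1) → 56.1800
  f11: (p4, p5, p3) → 8.8103
  f12: (p4, p0, p3) → 32.6359
  f13: (p4, p0, p5) → 16.9393
  f14: (p11, p6, p1) → 51.3357
  f15: (p11, p0, p3) → 24.1986
  f16: (p11, p9, p3) → 22.7569
  f17: (p11, p9, p6) → 52.0861
  f18: (p2, p0, p1) → 3.3071
  f19: (p2, p11, p1) → 10.0650
  f20: (p2, p11, p0) → 23.8163
Σ area = 909.059

Check V−E+F: 12 − 30 + 20 = 2.


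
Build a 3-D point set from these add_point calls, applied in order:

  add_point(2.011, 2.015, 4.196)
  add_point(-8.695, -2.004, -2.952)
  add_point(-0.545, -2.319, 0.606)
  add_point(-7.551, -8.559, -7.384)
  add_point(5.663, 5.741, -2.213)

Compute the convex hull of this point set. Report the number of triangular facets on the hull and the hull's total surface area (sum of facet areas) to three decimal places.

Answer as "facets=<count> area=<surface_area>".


facets=6 area=255.798

5 of the 5 inputs are extreme points: [0, 1, 2, 3, 4].

Facet areas (half cross-product norm):
  f1: (p3, p4, p1) → 62.5122
  f2: (p0, p4, p1) → 55.5704
  f3: (p2, p3, p1) → 35.5036
  f4: (p2, p0, p1) → 22.2807
  f5: (p2, p3, p4) → 54.4206
  f6: (p2, p0, p4) → 25.5102
Σ area = 255.798

Euler characteristic 5−9+6 = 2 ✓


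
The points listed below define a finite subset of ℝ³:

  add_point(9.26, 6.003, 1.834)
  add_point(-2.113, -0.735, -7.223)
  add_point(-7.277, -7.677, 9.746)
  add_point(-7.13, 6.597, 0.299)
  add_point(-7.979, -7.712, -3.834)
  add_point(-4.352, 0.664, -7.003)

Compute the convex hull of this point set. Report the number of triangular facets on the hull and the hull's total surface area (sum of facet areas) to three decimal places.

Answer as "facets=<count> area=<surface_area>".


Extreme-point indices: [0, 1, 2, 3, 4, 5] — 6 of 6 on the boundary.

Triangle areas on the boundary:
  f1: (p2, p0, p4) → 148.0328
  f2: (p2, p3, p4) → 97.3105
  f3: (p2, p3, p0) → 140.6092
  f4: (p1, p0, p4) → 65.9357
  f5: (p5, p3, p0) → 78.5504
  f6: (p5, p1, p0) → 20.0310
  f7: (p5, p3, p4) → 46.6708
  f8: (p5, p1, p4) → 12.7164
Σ area = 609.857

Check V−E+F: 6 − 12 + 8 = 2.

facets=8 area=609.857


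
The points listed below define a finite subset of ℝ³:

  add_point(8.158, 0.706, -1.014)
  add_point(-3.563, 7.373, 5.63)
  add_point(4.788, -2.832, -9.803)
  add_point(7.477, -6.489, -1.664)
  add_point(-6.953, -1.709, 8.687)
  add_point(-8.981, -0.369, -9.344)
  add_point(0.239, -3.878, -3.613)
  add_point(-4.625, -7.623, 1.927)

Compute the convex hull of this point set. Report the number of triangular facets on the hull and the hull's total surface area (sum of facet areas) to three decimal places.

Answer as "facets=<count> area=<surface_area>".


Extreme-point indices: [0, 1, 2, 3, 4, 5, 7] — 7 of 8 on the boundary.

Triangle areas on the boundary:
  f1: (p2, p7, p5) → 91.6832
  f2: (p2, p1, p5) → 121.4886
  f3: (p2, p1, p0) → 72.5360
  f4: (p4, p7, p5) → 64.3519
  f5: (p4, p1, p5) → 87.3949
  f6: (p4, p1, p0) → 76.3992
  f7: (p3, p2, p0) → 32.4215
  f8: (p3, p2, p7) → 59.0561
  f9: (p3, p4, p0) → 64.8638
  f10: (p3, p4, p7) → 54.1700
Σ area = 724.365

Euler characteristic 7−15+10 = 2 ✓

facets=10 area=724.365


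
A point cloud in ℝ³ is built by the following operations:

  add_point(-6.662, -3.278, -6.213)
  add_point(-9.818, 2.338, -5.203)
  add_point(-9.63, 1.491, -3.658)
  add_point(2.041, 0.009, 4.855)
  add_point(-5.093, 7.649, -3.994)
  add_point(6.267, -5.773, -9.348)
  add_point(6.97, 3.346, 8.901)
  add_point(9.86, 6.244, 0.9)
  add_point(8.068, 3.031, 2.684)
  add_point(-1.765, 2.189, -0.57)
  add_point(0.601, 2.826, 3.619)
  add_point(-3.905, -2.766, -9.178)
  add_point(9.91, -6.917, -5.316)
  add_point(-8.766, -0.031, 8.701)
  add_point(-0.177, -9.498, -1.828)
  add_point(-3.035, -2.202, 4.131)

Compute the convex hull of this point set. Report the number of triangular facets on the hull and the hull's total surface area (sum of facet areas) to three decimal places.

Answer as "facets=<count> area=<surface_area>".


facets=18 area=1002.646

11 of the 16 inputs are extreme points: [0, 1, 2, 4, 5, 6, 7, 11, 12, 13, 14].

Facet areas (half cross-product norm):
  f1: (p14, p6, p12) → 93.9816
  f2: (p13, p14, p6) → 123.3215
  f3: (p7, p6, p12) → 65.1399
  f4: (p0, p13, p14) → 75.3943
  f5: (p5, p7, p12) → 40.1137
  f6: (p5, p14, p12) → 28.8483
  f7: (p2, p13, p1) → 4.0944
  f8: (p2, p0, p1) → 5.4576
  f9: (p2, p0, p13) → 36.9458
  f10: (p4, p5, p7) → 120.3017
  f11: (p4, p13, p1) → 50.7845
  f12: (p4, p13, p6) → 116.1191
  f13: (p4, p7, p6) → 70.9800
  f14: (p11, p0, p14) → 20.3845
  f15: (p11, p5, p14) → 48.7463
  f16: (p11, p0, p1) → 12.5533
  f17: (p11, p4, p1) → 31.5362
  f18: (p11, p4, p5) → 57.9433
Σ area = 1002.646

Euler: V−E+F = 11−27+18 = 2.


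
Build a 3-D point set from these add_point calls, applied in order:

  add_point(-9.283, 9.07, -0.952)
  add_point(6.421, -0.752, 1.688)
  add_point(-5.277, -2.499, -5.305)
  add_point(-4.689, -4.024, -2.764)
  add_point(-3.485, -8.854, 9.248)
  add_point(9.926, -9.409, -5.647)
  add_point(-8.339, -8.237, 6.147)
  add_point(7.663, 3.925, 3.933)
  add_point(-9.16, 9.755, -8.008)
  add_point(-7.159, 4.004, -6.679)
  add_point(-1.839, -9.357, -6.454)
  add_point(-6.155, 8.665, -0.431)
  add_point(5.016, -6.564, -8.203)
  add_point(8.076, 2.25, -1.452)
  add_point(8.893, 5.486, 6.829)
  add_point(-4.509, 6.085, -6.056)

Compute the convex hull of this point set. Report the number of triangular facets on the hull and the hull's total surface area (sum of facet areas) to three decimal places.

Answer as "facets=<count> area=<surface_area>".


Points on the hull: [0, 4, 5, 6, 8, 10, 11, 12, 13, 14] (10 of 16).

Triangle areas on the boundary:
  f1: (p14, p4, p0) → 175.5692
  f2: (p14, p4, p5) → 165.0412
  f3: (p6, p4, p0) → 50.9496
  f4: (p6, p8, p0) → 58.7650
  f5: (p11, p8, p0) → 11.1919
  f6: (p11, p14, p0) → 7.7065
  f7: (p11, p14, p8) → 46.9302
  f8: (p13, p14, p5) → 43.2337
  f9: (p13, p14, p8) → 86.1017
  f10: (p10, p6, p8) → 143.8570
  f11: (p10, p4, p5) → 93.0789
  f12: (p10, p6, p4) → 41.0542
  f13: (p12, p10, p5) → 21.1522
  f14: (p12, p10, p8) → 78.0008
  f15: (p12, p13, p5) → 35.6560
  f16: (p12, p13, p8) → 113.5994
Σ area = 1171.887

Euler characteristic 10−24+16 = 2 ✓

facets=16 area=1171.887


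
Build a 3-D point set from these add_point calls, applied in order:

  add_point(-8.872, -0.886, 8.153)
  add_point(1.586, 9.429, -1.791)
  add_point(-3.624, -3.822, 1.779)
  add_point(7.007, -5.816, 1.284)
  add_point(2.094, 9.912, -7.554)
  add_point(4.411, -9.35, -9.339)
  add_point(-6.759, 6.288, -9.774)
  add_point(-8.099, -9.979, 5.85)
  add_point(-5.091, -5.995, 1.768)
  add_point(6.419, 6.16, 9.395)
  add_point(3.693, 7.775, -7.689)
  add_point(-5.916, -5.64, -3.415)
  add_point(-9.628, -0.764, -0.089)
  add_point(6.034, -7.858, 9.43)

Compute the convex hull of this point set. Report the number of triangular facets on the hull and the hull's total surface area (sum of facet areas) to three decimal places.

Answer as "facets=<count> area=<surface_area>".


facets=20 area=1266.166

Extreme-point indices: [0, 1, 3, 4, 5, 6, 7, 9, 10, 11, 12, 13] — 12 of 14 on the boundary.

Facet areas (half cross-product norm):
  f1: (p5, p13, p3) → 29.7611
  f2: (p9, p13, p3) → 57.4413
  f3: (p10, p5, p3) → 91.3198
  f4: (p10, p9, p3) → 111.1652
  f5: (p10, p9, p4) → 23.0534
  f6: (p10, p6, p4) → 12.7611
  f7: (p10, p6, p5) → 92.0298
  f8: (p7, p5, p13) → 131.1627
  f9: (p1, p9, p4) → 18.1735
  f10: (p1, p6, p4) → 28.3171
  f11: (p0, p9, p13) → 106.1871
  f12: (p0, p7, p13) → 68.8331
  f13: (p0, p7, p12) → 37.9824
  f14: (p0, p1, p9) → 101.4522
  f15: (p0, p6, p12) → 32.5330
  f16: (p0, p1, p6) → 104.2179
  f17: (p11, p6, p5) → 84.0977
  f18: (p11, p7, p5) → 57.5667
  f19: (p11, p6, p12) → 42.7383
  f20: (p11, p7, p12) → 35.3722
Σ area = 1266.166

Euler: V−E+F = 12−30+20 = 2.
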